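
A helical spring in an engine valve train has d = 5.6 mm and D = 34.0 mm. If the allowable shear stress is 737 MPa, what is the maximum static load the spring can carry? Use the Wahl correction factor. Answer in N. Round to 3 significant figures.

1200 N

C = D/d = 34.0/5.6 = 6.0714
K_W = (4C−1)/(4C−4) + 0.615/C = 23.286/20.286 + 0.1013 = 1.2492
τ_max = K·8FD/(πd³) → F_max = τ_allow·πd³/(8DK)
F_max = 737·π·5.6³/(8·34.0·1.2492) = 4.0661e+05/339.78 = 1196.7 N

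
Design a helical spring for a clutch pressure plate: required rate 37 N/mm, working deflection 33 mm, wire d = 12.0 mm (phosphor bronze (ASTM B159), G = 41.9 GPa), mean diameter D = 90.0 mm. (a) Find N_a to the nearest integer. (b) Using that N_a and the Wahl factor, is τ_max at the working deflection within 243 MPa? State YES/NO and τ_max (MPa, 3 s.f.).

N_a = Gd⁴/(8D³k) = (41.9×10³)(12.0⁴)/(8·90.0³·37) = 4.026 → N_a = 4
Actual rate k = Gd⁴/(8D³·4) = 37.244 N/mm
Working load F = kδ = 37.244·33 = 1229.1 N
C = 90.0/12.0 = 7.5000; K_W = (4C−1)/(4C−4)+0.615/C = 1.1974
τ_max = K_W·8FD/(πd³) = 1.1974·163.01 = 195.19 MPa
τ_max ≤ 243 MPa → acceptable

(a) 4 coils; (b) YES, τ_max = 195 MPa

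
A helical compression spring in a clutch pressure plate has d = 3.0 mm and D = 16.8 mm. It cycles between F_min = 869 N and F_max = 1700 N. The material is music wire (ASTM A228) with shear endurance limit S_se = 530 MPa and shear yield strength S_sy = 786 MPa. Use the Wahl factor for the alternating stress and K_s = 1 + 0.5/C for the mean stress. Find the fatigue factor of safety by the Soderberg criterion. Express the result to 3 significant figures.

0.227

C = D/d = 16.8/3.0 = 5.6000; K_W = (4C−1)/(4C−4)+0.615/C = 1.2729; K_s = 1+0.5/C = 1.0893
F_a = (F_max−F_min)/2 = 415.5 N; F_m = (F_max+F_min)/2 = 1284.5 N
τ_a = K_W·8F_aD/(πd³) = 1.2729 × 658.35 = 837.99 MPa
τ_m = K_s·8F_mD/(πd³) = 1.0893 × 2035.3 = 2217 MPa
Soderberg: 1/n_f = τ_a/S_se + τ_m/S_sy = 837.99/530 + 2217/786 = 1.58111 + 2.82058 = 4.4017
n_f = 1/4.4017 = 0.2272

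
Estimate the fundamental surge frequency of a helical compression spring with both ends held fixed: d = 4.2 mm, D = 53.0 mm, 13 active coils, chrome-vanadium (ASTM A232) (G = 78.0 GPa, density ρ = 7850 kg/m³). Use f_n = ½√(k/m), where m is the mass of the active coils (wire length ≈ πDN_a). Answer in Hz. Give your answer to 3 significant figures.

40.8 Hz

k = Gd⁴/(8D³N_a) = (78.0×10³)(4.2⁴)/(8·53.0³·13) = 1.5676 N/mm = 1567.6 N/m
Wire length L = πDN_a = π·53.0·13 = 2164.6 mm
m = ρ·(πd²/4)·L = 7850 × 13.854×10⁻⁶ m² × 2.1646 m = 0.23541 kg
f_n = ½√(k/m) = 0.5·√(1567.6/0.23541) = 0.5·√(6658.9) = 40.801 Hz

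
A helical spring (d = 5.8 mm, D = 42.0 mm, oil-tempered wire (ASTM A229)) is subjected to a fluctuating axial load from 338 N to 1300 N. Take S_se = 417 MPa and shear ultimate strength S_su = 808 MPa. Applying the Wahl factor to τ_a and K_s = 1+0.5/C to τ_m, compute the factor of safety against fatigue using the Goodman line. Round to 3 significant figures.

C = D/d = 42.0/5.8 = 7.2414; K_W = (4C−1)/(4C−4)+0.615/C = 1.2051; K_s = 1+0.5/C = 1.0690
F_a = (F_max−F_min)/2 = 481 N; F_m = (F_max+F_min)/2 = 819 N
τ_a = K_W·8F_aD/(πd³) = 1.2051 × 263.66 = 317.74 MPa
τ_m = K_s·8F_mD/(πd³) = 1.0690 × 448.94 = 479.94 MPa
Goodman: 1/n_f = τ_a/S_se + τ_m/S_su = 317.74/417 + 479.94/808 = 0.76197 + 0.59398 = 1.356
n_f = 1/1.356 = 0.7375

0.737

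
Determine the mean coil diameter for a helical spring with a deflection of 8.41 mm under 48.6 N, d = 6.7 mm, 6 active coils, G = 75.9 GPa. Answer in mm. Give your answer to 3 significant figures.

Required rate k = F/δ = 48.6/8.41 = 5.7788 N/mm
D = (Gd⁴/(8N_a·k))^(1/3) = (75.9×10³·6.7⁴/(8·6·5.7788))^(1/3)
  = (551391)^(1/3) = 82.0011 mm

82.0 mm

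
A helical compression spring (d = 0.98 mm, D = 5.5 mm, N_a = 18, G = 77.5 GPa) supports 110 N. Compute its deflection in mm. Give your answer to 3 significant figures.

k = Gd⁴/(8D³N_a) = (77.5×10³)(0.98⁴)/(8·5.5³·18) = 2.9837 N/mm
δ = F/k = 110 / 2.9837 = 36.867 mm

36.9 mm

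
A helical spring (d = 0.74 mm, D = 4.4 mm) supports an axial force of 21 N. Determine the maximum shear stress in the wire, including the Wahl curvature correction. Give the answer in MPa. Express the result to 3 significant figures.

729 MPa

Spring index C = D/d = 4.4/0.74 = 5.9459
K_W = (4C−1)/(4C−4) + 0.615/C = 22.784/19.784 + 0.1034 = 1.2551
τ₀ = 8FD/(πd³) = 8·21·4.4/(π·0.74³) = 739.2/1.273 = 580.65 MPa
τ_max = K·τ₀ = 1.2551 × 580.65 = 728.76 MPa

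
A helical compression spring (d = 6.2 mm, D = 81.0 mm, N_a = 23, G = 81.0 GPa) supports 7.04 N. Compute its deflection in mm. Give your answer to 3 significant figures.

k = Gd⁴/(8D³N_a) = (81.0×10³)(6.2⁴)/(8·81.0³·23) = 1.224 N/mm
δ = F/k = 7.04 / 1.224 = 5.7517 mm

5.75 mm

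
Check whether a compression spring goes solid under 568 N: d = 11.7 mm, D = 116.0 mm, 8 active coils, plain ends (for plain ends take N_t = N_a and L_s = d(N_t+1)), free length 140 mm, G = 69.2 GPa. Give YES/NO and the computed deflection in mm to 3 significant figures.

k = Gd⁴/(8D³N_a) = (69.2×10³)(11.7⁴)/(8·116.0³·8) = 12.981 N/mm
N_t = 8; L_s = 11.7·9 = 105.3 mm; δ_solid = L₀ − L_s = 140 − 105.3 = 34.7 mm
δ = F/k = 568/12.981 = 43.758 mm
δ ≥ δ_solid → spring goes solid

YES, δ = 43.8 mm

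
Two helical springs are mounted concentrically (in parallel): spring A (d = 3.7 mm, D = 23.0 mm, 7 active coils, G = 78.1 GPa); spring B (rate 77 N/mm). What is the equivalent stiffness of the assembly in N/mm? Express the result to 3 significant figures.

98.5 N/mm

k_A = Gd⁴/(8D³N_a) = (78.1×10³)(3.7⁴)/(8·23.0³·7) = 21.483 N/mm
Parallel: k_eq = 21.483 + 77 = 98.483 N/mm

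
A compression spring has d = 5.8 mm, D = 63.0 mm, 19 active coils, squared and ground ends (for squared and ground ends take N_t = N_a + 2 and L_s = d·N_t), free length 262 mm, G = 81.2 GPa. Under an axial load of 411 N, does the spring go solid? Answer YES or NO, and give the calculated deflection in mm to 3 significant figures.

YES, δ = 170 mm

k = Gd⁴/(8D³N_a) = (81.2×10³)(5.8⁴)/(8·63.0³·19) = 2.4177 N/mm
N_t = 21; L_s = 5.8·21 = 121.8 mm; δ_solid = L₀ − L_s = 262 − 121.8 = 140.2 mm
δ = F/k = 411/2.4177 = 170 mm
δ ≥ δ_solid → spring goes solid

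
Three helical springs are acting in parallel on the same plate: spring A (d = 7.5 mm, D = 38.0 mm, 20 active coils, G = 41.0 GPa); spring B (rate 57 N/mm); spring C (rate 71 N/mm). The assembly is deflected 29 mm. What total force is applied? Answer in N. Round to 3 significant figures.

4140 N

k_A = Gd⁴/(8D³N_a) = (41.0×10³)(7.5⁴)/(8·38.0³·20) = 14.776 N/mm
Parallel: k_eq = 14.776 + 57 + 71 = 142.78 N/mm
F = k_eq·δ = 142.78·29 = 4140.5 N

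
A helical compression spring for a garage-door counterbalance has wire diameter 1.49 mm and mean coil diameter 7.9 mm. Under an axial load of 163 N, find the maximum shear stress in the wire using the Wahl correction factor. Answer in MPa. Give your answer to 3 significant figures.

1280 MPa

Spring index C = D/d = 7.9/1.49 = 5.3020
K_W = (4C−1)/(4C−4) + 0.615/C = 20.208/17.208 + 0.1160 = 1.2903
τ₀ = 8FD/(πd³) = 8·163·7.9/(π·1.49³) = 10301.6/10.392 = 991.28 MPa
τ_max = K·τ₀ = 1.2903 × 991.28 = 1279.1 MPa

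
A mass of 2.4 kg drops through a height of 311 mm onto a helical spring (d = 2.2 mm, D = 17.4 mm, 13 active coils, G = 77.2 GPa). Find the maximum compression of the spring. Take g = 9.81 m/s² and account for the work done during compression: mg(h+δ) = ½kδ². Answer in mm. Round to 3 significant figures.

k = Gd⁴/(8D³N_a) = (77.2×10³)(2.2⁴)/(8·17.4³·13) = 3.3009 N/mm
W = mg = 2.4 × 9.81 = 23.544 N
½kδ² − Wδ − Wh = 0 → δ = (W + √(W² + 2kWh))/k
δ = (23.544 + √(554.32 + 48339))/3.3009 = (23.544 + 221.12)/3.3009 = 74.121 mm

74.1 mm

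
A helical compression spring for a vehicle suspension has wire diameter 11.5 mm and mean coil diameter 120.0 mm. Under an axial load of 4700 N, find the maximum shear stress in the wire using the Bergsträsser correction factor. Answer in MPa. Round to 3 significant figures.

1070 MPa

Spring index C = D/d = 120.0/11.5 = 10.4348
K_B = (4C+2)/(4C−3) = 43.739/38.739 = 1.1291
τ₀ = 8FD/(πd³) = 8·4700·120.0/(π·11.5³) = 4.512e+06/4778 = 944.33 MPa
τ_max = K·τ₀ = 1.1291 × 944.33 = 1066.2 MPa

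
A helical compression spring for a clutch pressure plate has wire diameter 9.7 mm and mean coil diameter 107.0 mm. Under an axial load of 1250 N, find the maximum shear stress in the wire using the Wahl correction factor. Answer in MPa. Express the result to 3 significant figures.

Spring index C = D/d = 107.0/9.7 = 11.0309
K_W = (4C−1)/(4C−4) + 0.615/C = 43.124/40.124 + 0.0558 = 1.1305
τ₀ = 8FD/(πd³) = 8·1250·107.0/(π·9.7³) = 1.07e+06/2867.2 = 373.18 MPa
τ_max = K·τ₀ = 1.1305 × 373.18 = 421.89 MPa

422 MPa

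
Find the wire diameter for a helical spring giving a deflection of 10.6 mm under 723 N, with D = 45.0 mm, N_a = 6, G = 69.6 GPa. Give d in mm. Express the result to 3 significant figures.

Required rate k = F/δ = 723/10.6 = 68.208 N/mm
d = (8D³N_a·k / G)^(1/4) = (8·45.0³·6·68.208 / (69.6×10³))^0.25
  = (4286.5)^0.25 = 8.0914 mm

8.09 mm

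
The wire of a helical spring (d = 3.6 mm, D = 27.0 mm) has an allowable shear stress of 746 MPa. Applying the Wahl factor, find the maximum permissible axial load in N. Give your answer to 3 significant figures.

C = D/d = 27.0/3.6 = 7.5000
K_W = (4C−1)/(4C−4) + 0.615/C = 29.000/26.000 + 0.0820 = 1.1974
τ_max = K·8FD/(πd³) → F_max = τ_allow·πd³/(8DK)
F_max = 746·π·3.6³/(8·27.0·1.1974) = 1.0934e+05/258.64 = 422.77 N

423 N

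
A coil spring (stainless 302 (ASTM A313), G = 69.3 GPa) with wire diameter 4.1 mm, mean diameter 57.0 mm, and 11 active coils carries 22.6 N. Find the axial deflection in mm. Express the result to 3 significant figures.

18.8 mm

k = Gd⁴/(8D³N_a) = (69.3×10³)(4.1⁴)/(8·57.0³·11) = 1.2016 N/mm
δ = F/k = 22.6 / 1.2016 = 18.808 mm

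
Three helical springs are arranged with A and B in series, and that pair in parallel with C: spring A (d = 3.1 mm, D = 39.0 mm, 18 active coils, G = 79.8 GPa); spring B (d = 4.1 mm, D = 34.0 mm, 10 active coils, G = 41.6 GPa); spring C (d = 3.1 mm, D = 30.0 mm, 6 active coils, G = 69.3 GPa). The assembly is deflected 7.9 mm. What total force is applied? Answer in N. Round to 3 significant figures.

k_A = Gd⁴/(8D³N_a) = (79.8×10³)(3.1⁴)/(8·39.0³·18) = 0.86277 N/mm
k_B = Gd⁴/(8D³N_a) = (41.6×10³)(4.1⁴)/(8·34.0³·10) = 3.7385 N/mm
k_C = Gd⁴/(8D³N_a) = (69.3×10³)(3.1⁴)/(8·30.0³·6) = 4.9383 N/mm
Springs A,B series: k_AB = 1/(1/0.86277+1/3.7385) = 0.70099 N/mm; parallel with C: k_eq = 0.70099+4.9383 = 5.6393 N/mm
F = k_eq·δ = 5.6393·7.9 = 44.55 N

44.6 N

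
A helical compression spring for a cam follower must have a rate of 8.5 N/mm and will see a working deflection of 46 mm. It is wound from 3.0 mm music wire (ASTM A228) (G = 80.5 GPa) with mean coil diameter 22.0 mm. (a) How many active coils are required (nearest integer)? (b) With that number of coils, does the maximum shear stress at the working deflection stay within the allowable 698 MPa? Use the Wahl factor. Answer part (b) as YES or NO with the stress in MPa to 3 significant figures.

N_a = Gd⁴/(8D³k) = (80.5×10³)(3.0⁴)/(8·22.0³·8.5) = 9.005 → N_a = 9
Actual rate k = Gd⁴/(8D³·9) = 8.5051 N/mm
Working load F = kδ = 8.5051·46 = 391.24 N
C = 22.0/3.0 = 7.3333; K_W = (4C−1)/(4C−4)+0.615/C = 1.2023
τ_max = K_W·8FD/(πd³) = 1.2023·811.78 = 975.99 MPa
τ_max > 698 MPa → exceeds allowable

(a) 9 coils; (b) NO, τ_max = 976 MPa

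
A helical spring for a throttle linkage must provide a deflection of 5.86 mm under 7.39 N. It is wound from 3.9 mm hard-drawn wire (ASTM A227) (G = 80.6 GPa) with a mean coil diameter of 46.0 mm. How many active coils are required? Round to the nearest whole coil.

19

Required rate k = F/δ = 7.39/5.86 = 1.2611 N/mm
N_a = Gd⁴/(8D³k) = (80.6×10³ × 3.9⁴)/(8 × 46.0³ × 1.2611)
    = 1.86463e+07 / 981997 = 18.99 → 19 coils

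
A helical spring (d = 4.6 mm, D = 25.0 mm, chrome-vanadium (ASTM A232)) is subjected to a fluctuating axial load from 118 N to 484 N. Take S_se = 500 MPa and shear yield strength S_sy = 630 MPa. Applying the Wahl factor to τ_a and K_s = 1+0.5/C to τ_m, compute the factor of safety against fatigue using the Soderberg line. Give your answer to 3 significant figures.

1.54

C = D/d = 25.0/4.6 = 5.4348; K_W = (4C−1)/(4C−4)+0.615/C = 1.2823; K_s = 1+0.5/C = 1.0920
F_a = (F_max−F_min)/2 = 183 N; F_m = (F_max+F_min)/2 = 301 N
τ_a = K_W·8F_aD/(πd³) = 1.2823 × 119.69 = 153.48 MPa
τ_m = K_s·8F_mD/(πd³) = 1.0920 × 196.87 = 214.98 MPa
Soderberg: 1/n_f = τ_a/S_se + τ_m/S_sy = 153.48/500 + 214.98/630 = 0.30695 + 0.34124 = 0.64819
n_f = 1/0.64819 = 1.543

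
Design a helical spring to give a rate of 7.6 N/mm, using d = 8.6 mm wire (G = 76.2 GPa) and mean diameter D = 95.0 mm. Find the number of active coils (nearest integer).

8

N_a = Gd⁴/(8D³k) = (76.2×10³ × 8.6⁴)/(8 × 95.0³ × 7.6)
    = 4.1682e+08 / 5.21284e+07 = 7.996 → 8 coils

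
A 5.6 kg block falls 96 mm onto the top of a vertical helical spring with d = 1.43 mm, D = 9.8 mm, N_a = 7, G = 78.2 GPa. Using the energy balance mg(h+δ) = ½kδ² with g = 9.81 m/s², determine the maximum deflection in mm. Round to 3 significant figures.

k = Gd⁴/(8D³N_a) = (78.2×10³)(1.43⁴)/(8·9.8³·7) = 6.2042 N/mm
W = mg = 5.6 × 9.81 = 54.936 N
½kδ² − Wδ − Wh = 0 → δ = (W + √(W² + 2kWh))/k
δ = (54.936 + √(3018 + 65439.9))/6.2042 = (54.936 + 261.64)/6.2042 = 51.027 mm

51.0 mm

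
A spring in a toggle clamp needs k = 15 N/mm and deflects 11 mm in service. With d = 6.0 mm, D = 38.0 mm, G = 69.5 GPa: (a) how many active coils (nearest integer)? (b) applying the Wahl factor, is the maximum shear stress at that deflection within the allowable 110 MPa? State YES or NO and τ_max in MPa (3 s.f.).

(a) 14 coils; (b) YES, τ_max = 89.4 MPa

N_a = Gd⁴/(8D³k) = (69.5×10³)(6.0⁴)/(8·38.0³·15) = 13.68 → N_a = 14
Actual rate k = Gd⁴/(8D³·14) = 14.656 N/mm
Working load F = kδ = 14.656·11 = 161.22 N
C = 38.0/6.0 = 6.3333; K_W = (4C−1)/(4C−4)+0.615/C = 1.2377
τ_max = K_W·8FD/(πd³) = 1.2377·72.224 = 89.394 MPa
τ_max ≤ 110 MPa → acceptable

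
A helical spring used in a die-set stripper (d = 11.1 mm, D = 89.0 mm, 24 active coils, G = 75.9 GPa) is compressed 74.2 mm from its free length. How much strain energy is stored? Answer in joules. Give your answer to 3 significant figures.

23.4 J

k = Gd⁴/(8D³N_a) = (75.9×10³)(11.1⁴)/(8·89.0³·24) = 8.5126 N/mm
U = ½kδ² = 0.5 × 8.5126 × 74.2² = 23434 N·mm = 23.434 J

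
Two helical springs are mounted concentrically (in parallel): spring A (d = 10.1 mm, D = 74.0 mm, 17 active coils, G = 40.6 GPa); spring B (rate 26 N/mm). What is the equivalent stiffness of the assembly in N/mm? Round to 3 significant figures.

33.7 N/mm

k_A = Gd⁴/(8D³N_a) = (40.6×10³)(10.1⁴)/(8·74.0³·17) = 7.6662 N/mm
Parallel: k_eq = 7.6662 + 26 = 33.666 N/mm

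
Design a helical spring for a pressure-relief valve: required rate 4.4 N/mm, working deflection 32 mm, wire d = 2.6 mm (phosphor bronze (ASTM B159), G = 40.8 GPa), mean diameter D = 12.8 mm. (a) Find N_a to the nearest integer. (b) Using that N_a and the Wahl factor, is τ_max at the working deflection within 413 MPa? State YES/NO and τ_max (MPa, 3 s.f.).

N_a = Gd⁴/(8D³k) = (40.8×10³)(2.6⁴)/(8·12.8³·4.4) = 25.26 → N_a = 25
Actual rate k = Gd⁴/(8D³·25) = 4.4452 N/mm
Working load F = kδ = 4.4452·32 = 142.25 N
C = 12.8/2.6 = 4.9231; K_W = (4C−1)/(4C−4)+0.615/C = 1.3161
τ_max = K_W·8FD/(πd³) = 1.3161·263.8 = 347.19 MPa
τ_max ≤ 413 MPa → acceptable

(a) 25 coils; (b) YES, τ_max = 347 MPa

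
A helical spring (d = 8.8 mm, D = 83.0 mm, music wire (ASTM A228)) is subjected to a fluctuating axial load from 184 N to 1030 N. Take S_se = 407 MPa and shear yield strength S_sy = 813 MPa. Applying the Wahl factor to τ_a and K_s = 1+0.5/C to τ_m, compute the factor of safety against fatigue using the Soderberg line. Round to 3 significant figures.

1.62

C = D/d = 83.0/8.8 = 9.4318; K_W = (4C−1)/(4C−4)+0.615/C = 1.1542; K_s = 1+0.5/C = 1.0530
F_a = (F_max−F_min)/2 = 423 N; F_m = (F_max+F_min)/2 = 607 N
τ_a = K_W·8F_aD/(πd³) = 1.1542 × 131.19 = 151.42 MPa
τ_m = K_s·8F_mD/(πd³) = 1.0530 × 188.26 = 198.24 MPa
Soderberg: 1/n_f = τ_a/S_se + τ_m/S_sy = 151.42/407 + 198.24/813 = 0.37203 + 0.24384 = 0.61587
n_f = 1/0.61587 = 1.624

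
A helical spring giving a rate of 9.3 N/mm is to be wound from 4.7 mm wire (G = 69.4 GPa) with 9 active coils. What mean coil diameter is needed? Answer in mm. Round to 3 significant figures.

D = (Gd⁴/(8N_a·k))^(1/3) = (69.4×10³·4.7⁴/(8·9·9.3))^(1/3)
  = (50574.9)^(1/3) = 36.9810 mm

37.0 mm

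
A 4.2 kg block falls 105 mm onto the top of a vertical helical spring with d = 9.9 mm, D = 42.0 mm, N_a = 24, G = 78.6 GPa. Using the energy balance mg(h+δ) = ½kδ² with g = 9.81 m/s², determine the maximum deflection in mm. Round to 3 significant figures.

13.6 mm

k = Gd⁴/(8D³N_a) = (78.6×10³)(9.9⁴)/(8·42.0³·24) = 53.078 N/mm
W = mg = 4.2 × 9.81 = 41.202 N
½kδ² − Wδ − Wh = 0 → δ = (W + √(W² + 2kWh))/k
δ = (41.202 + √(1697.6 + 459253))/53.078 = (41.202 + 678.93)/53.078 = 13.568 mm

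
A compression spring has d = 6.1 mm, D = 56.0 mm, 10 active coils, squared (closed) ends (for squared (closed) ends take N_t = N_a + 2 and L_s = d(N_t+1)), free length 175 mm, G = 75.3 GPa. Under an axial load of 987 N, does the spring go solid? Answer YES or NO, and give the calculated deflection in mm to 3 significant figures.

k = Gd⁴/(8D³N_a) = (75.3×10³)(6.1⁴)/(8·56.0³·10) = 7.421 N/mm
N_t = 12; L_s = 6.1·13 = 79.3 mm; δ_solid = L₀ − L_s = 175 − 79.3 = 95.7 mm
δ = F/k = 987/7.421 = 133 mm
δ ≥ δ_solid → spring goes solid

YES, δ = 133 mm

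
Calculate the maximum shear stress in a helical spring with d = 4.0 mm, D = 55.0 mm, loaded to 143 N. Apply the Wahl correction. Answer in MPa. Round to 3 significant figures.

345 MPa

Spring index C = D/d = 55.0/4.0 = 13.7500
K_W = (4C−1)/(4C−4) + 0.615/C = 54.000/51.000 + 0.0447 = 1.1036
τ₀ = 8FD/(πd³) = 8·143·55.0/(π·4.0³) = 62920/201.06 = 312.94 MPa
τ_max = K·τ₀ = 1.1036 × 312.94 = 345.34 MPa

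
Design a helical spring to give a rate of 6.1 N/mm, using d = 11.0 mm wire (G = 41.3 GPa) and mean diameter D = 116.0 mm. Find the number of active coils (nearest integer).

N_a = Gd⁴/(8D³k) = (41.3×10³ × 11.0⁴)/(8 × 116.0³ × 6.1)
    = 6.04673e+08 / 7.61717e+07 = 7.938 → 8 coils

8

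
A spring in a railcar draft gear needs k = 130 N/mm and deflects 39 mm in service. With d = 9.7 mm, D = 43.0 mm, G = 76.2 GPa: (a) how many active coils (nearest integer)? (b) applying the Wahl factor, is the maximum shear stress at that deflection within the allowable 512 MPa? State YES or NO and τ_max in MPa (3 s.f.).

(a) 8 coils; (b) NO, τ_max = 842 MPa

N_a = Gd⁴/(8D³k) = (76.2×10³)(9.7⁴)/(8·43.0³·130) = 8.158 → N_a = 8
Actual rate k = Gd⁴/(8D³·8) = 132.57 N/mm
Working load F = kδ = 132.57·39 = 5170.4 N
C = 43.0/9.7 = 4.4330; K_W = (4C−1)/(4C−4)+0.615/C = 1.3572
τ_max = K_W·8FD/(πd³) = 1.3572·620.32 = 841.9 MPa
τ_max > 512 MPa → exceeds allowable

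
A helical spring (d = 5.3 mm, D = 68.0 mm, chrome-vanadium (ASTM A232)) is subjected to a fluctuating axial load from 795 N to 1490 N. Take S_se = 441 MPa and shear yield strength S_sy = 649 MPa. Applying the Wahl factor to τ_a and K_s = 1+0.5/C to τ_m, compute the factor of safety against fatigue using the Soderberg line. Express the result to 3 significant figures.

0.318

C = D/d = 68.0/5.3 = 12.8302; K_W = (4C−1)/(4C−4)+0.615/C = 1.1113; K_s = 1+0.5/C = 1.0390
F_a = (F_max−F_min)/2 = 347.5 N; F_m = (F_max+F_min)/2 = 1142.5 N
τ_a = K_W·8F_aD/(πd³) = 1.1113 × 404.18 = 449.18 MPa
τ_m = K_s·8F_mD/(πd³) = 1.0390 × 1328.9 = 1380.6 MPa
Soderberg: 1/n_f = τ_a/S_se + τ_m/S_sy = 449.18/441 + 1380.6/649 = 1.01855 + 2.12734 = 3.1459
n_f = 1/3.1459 = 0.3179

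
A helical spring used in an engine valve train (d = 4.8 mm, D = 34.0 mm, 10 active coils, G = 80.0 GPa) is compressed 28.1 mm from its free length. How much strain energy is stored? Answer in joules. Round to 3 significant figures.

5.33 J

k = Gd⁴/(8D³N_a) = (80.0×10³)(4.8⁴)/(8·34.0³·10) = 13.506 N/mm
U = ½kδ² = 0.5 × 13.506 × 28.1² = 5332.3 N·mm = 5.3323 J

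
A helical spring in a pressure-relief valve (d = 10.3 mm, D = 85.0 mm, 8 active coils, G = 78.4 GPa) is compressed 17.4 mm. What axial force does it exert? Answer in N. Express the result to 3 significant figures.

391 N

k = Gd⁴/(8D³N_a) = (78.4×10³)(10.3⁴)/(8·85.0³·8) = 22.451 N/mm
F = k·δ = 22.451 × 17.4 = 390.64 N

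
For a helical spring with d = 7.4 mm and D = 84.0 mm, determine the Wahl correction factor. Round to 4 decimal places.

C = D/d = 84.0/7.4 = 11.3514
K_W = (4C−1)/(4C−4) + 0.615/C = 44.405/41.405 + 0.0542 = 1.1266

1.1266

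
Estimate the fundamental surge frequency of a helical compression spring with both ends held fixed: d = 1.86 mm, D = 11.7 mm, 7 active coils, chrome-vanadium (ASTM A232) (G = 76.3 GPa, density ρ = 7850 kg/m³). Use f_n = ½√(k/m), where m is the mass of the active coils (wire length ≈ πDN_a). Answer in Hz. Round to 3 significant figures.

681 Hz

k = Gd⁴/(8D³N_a) = (76.3×10³)(1.86⁴)/(8·11.7³·7) = 10.182 N/mm = 10182 N/m
Wire length L = πDN_a = π·11.7·7 = 257.3 mm
m = ρ·(πd²/4)·L = 7850 × 2.7172×10⁻⁶ m² × 0.2573 m = 0.0054881 kg
f_n = ½√(k/m) = 0.5·√(10182/0.0054881) = 0.5·√(1.8553e+06) = 681.04 Hz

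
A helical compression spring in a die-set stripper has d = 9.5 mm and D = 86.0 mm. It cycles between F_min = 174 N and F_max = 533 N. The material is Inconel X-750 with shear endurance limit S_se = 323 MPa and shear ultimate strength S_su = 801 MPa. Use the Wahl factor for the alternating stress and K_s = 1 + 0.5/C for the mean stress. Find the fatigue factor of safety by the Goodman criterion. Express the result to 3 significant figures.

3.52

C = D/d = 86.0/9.5 = 9.0526; K_W = (4C−1)/(4C−4)+0.615/C = 1.1611; K_s = 1+0.5/C = 1.0552
F_a = (F_max−F_min)/2 = 179.5 N; F_m = (F_max+F_min)/2 = 353.5 N
τ_a = K_W·8F_aD/(πd³) = 1.1611 × 45.849 = 53.234 MPa
τ_m = K_s·8F_mD/(πd³) = 1.0552 × 90.294 = 95.281 MPa
Goodman: 1/n_f = τ_a/S_se + τ_m/S_su = 53.234/323 + 95.281/801 = 0.16481 + 0.11895 = 0.28376
n_f = 1/0.28376 = 3.524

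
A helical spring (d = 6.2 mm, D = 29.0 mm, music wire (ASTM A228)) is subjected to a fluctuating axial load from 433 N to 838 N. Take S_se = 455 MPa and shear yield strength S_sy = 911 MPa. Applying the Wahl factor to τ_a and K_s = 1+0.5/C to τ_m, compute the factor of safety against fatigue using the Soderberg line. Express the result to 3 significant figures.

2.36

C = D/d = 29.0/6.2 = 4.6774; K_W = (4C−1)/(4C−4)+0.615/C = 1.3354; K_s = 1+0.5/C = 1.1069
F_a = (F_max−F_min)/2 = 202.5 N; F_m = (F_max+F_min)/2 = 635.5 N
τ_a = K_W·8F_aD/(πd³) = 1.3354 × 62.746 = 83.793 MPa
τ_m = K_s·8F_mD/(πd³) = 1.1069 × 196.91 = 217.96 MPa
Soderberg: 1/n_f = τ_a/S_se + τ_m/S_sy = 83.793/455 + 217.96/911 = 0.18416 + 0.23926 = 0.42342
n_f = 1/0.42342 = 2.362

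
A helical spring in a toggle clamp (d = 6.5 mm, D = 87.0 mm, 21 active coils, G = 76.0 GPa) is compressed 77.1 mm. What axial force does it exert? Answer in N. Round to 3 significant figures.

94.5 N

k = Gd⁴/(8D³N_a) = (76.0×10³)(6.5⁴)/(8·87.0³·21) = 1.2263 N/mm
F = k·δ = 1.2263 × 77.1 = 94.548 N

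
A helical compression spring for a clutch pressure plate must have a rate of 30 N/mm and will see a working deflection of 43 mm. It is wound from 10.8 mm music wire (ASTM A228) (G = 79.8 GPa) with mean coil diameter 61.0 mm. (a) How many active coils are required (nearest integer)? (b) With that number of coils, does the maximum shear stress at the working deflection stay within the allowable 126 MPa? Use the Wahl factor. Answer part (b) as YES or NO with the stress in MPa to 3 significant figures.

(a) 20 coils; (b) NO, τ_max = 201 MPa

N_a = Gd⁴/(8D³k) = (79.8×10³)(10.8⁴)/(8·61.0³·30) = 19.93 → N_a = 20
Actual rate k = Gd⁴/(8D³·20) = 29.894 N/mm
Working load F = kδ = 29.894·43 = 1285.5 N
C = 61.0/10.8 = 5.6481; K_W = (4C−1)/(4C−4)+0.615/C = 1.2702
τ_max = K_W·8FD/(πd³) = 1.2702·158.51 = 201.35 MPa
τ_max > 126 MPa → exceeds allowable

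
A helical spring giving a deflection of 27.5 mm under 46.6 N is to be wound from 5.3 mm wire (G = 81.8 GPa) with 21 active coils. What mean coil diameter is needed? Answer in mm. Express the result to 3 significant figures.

Required rate k = F/δ = 46.6/27.5 = 1.6945 N/mm
D = (Gd⁴/(8N_a·k))^(1/3) = (81.8×10³·5.3⁴/(8·21·1.6945))^(1/3)
  = (226722)^(1/3) = 60.9768 mm

61.0 mm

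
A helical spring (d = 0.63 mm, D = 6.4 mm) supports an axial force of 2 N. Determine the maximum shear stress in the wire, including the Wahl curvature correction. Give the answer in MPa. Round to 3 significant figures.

Spring index C = D/d = 6.4/0.63 = 10.1587
K_W = (4C−1)/(4C−4) + 0.615/C = 39.635/36.635 + 0.0605 = 1.1424
τ₀ = 8FD/(πd³) = 8·2·6.4/(π·0.63³) = 102.4/0.78555 = 130.36 MPa
τ_max = K·τ₀ = 1.1424 × 130.36 = 148.92 MPa

149 MPa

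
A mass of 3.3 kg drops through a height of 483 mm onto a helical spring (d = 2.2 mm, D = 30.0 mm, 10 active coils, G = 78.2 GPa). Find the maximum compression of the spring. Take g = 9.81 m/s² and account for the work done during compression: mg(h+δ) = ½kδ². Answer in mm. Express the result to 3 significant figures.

k = Gd⁴/(8D³N_a) = (78.2×10³)(2.2⁴)/(8·30.0³·10) = 0.84809 N/mm
W = mg = 3.3 × 9.81 = 32.373 N
½kδ² − Wδ − Wh = 0 → δ = (W + √(W² + 2kWh))/k
δ = (32.373 + √(1048 + 26521.8))/0.84809 = (32.373 + 166.04)/0.84809 = 233.95 mm

234 mm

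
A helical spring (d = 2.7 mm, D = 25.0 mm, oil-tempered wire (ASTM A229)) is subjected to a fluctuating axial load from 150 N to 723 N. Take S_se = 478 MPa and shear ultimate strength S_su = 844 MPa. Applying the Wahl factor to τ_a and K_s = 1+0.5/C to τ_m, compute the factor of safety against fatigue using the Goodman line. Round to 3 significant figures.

C = D/d = 25.0/2.7 = 9.2593; K_W = (4C−1)/(4C−4)+0.615/C = 1.1572; K_s = 1+0.5/C = 1.0540
F_a = (F_max−F_min)/2 = 286.5 N; F_m = (F_max+F_min)/2 = 436.5 N
τ_a = K_W·8F_aD/(πd³) = 1.1572 × 926.65 = 1072.3 MPa
τ_m = K_s·8F_mD/(πd³) = 1.0540 × 1411.8 = 1488 MPa
Goodman: 1/n_f = τ_a/S_se + τ_m/S_su = 1072.3/478 + 1488/844 = 2.24339 + 1.76308 = 4.0065
n_f = 1/4.0065 = 0.2496

0.250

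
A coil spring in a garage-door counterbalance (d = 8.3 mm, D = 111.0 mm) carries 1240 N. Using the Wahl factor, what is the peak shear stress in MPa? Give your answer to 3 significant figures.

Spring index C = D/d = 111.0/8.3 = 13.3735
K_W = (4C−1)/(4C−4) + 0.615/C = 52.494/49.494 + 0.0460 = 1.1066
τ₀ = 8FD/(πd³) = 8·1240·111.0/(π·8.3³) = 1.10112e+06/1796.3 = 612.99 MPa
τ_max = K·τ₀ = 1.1066 × 612.99 = 678.33 MPa

678 MPa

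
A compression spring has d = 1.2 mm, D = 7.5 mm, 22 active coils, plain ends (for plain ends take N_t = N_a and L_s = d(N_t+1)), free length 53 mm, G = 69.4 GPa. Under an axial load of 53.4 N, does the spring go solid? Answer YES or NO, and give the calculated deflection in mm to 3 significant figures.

k = Gd⁴/(8D³N_a) = (69.4×10³)(1.2⁴)/(8·7.5³·22) = 1.9382 N/mm
N_t = 22; L_s = 1.2·23 = 27.6 mm; δ_solid = L₀ − L_s = 53 − 27.6 = 25.4 mm
δ = F/k = 53.4/1.9382 = 27.552 mm
δ ≥ δ_solid → spring goes solid

YES, δ = 27.6 mm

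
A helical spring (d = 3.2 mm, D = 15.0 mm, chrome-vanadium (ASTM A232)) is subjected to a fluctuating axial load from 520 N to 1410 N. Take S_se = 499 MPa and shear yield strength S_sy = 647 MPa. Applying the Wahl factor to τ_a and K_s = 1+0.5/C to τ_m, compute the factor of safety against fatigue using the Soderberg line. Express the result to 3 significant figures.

0.302

C = D/d = 15.0/3.2 = 4.6875; K_W = (4C−1)/(4C−4)+0.615/C = 1.3346; K_s = 1+0.5/C = 1.1067
F_a = (F_max−F_min)/2 = 445 N; F_m = (F_max+F_min)/2 = 965 N
τ_a = K_W·8F_aD/(πd³) = 1.3346 × 518.73 = 692.29 MPa
τ_m = K_s·8F_mD/(πd³) = 1.1067 × 1124.9 = 1244.9 MPa
Soderberg: 1/n_f = τ_a/S_se + τ_m/S_sy = 692.29/499 + 1244.9/647 = 1.38736 + 1.92407 = 3.3114
n_f = 1/3.3114 = 0.302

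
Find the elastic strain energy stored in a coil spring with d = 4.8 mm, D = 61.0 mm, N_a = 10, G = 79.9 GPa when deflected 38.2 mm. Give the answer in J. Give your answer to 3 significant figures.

k = Gd⁴/(8D³N_a) = (79.9×10³)(4.8⁴)/(8·61.0³·10) = 2.3358 N/mm
U = ½kδ² = 0.5 × 2.3358 × 38.2² = 1704.2 N·mm = 1.7042 J

1.70 J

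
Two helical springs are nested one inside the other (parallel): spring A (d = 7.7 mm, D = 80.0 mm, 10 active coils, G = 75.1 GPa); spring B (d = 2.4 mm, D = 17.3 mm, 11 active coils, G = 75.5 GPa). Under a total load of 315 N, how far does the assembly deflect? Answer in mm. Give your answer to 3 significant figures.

k_A = Gd⁴/(8D³N_a) = (75.1×10³)(7.7⁴)/(8·80.0³·10) = 6.4453 N/mm
k_B = Gd⁴/(8D³N_a) = (75.5×10³)(2.4⁴)/(8·17.3³·11) = 5.4976 N/mm
Parallel: k_eq = 6.4453 + 5.4976 = 11.943 N/mm
δ = F/k_eq = 315/11.943 = 26.376 mm

26.4 mm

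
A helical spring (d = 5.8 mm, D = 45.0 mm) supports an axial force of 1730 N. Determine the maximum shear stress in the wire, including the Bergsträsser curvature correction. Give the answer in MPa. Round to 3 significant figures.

1200 MPa

Spring index C = D/d = 45.0/5.8 = 7.7586
K_B = (4C+2)/(4C−3) = 33.034/28.034 = 1.1784
τ₀ = 8FD/(πd³) = 8·1730·45.0/(π·5.8³) = 622800/612.96 = 1016 MPa
τ_max = K·τ₀ = 1.1784 × 1016 = 1197.3 MPa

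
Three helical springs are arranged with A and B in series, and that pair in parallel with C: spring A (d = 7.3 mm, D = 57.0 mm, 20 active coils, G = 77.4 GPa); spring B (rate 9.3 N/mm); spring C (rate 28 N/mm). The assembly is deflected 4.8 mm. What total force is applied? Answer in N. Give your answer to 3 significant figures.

154 N

k_A = Gd⁴/(8D³N_a) = (77.4×10³)(7.3⁴)/(8·57.0³·20) = 7.418 N/mm
Springs A,B series: k_AB = 1/(1/7.418+1/9.3) = 4.1265 N/mm; parallel with C: k_eq = 4.1265+28 = 32.127 N/mm
F = k_eq·δ = 32.127·4.8 = 154.21 N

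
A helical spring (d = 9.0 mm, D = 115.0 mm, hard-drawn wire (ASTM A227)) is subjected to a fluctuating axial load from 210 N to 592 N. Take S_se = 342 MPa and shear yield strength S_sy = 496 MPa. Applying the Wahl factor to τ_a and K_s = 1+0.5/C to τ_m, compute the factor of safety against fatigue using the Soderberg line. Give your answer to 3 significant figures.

1.70

C = D/d = 115.0/9.0 = 12.7778; K_W = (4C−1)/(4C−4)+0.615/C = 1.1118; K_s = 1+0.5/C = 1.0391
F_a = (F_max−F_min)/2 = 191 N; F_m = (F_max+F_min)/2 = 401 N
τ_a = K_W·8F_aD/(πd³) = 1.1118 × 76.726 = 85.305 MPa
τ_m = K_s·8F_mD/(πd³) = 1.0391 × 161.08 = 167.39 MPa
Soderberg: 1/n_f = τ_a/S_se + τ_m/S_sy = 85.305/342 + 167.39/496 = 0.24943 + 0.33748 = 0.58691
n_f = 1/0.58691 = 1.704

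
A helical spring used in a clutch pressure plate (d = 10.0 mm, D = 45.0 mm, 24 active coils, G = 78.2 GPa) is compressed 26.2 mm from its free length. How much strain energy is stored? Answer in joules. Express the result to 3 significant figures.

15.3 J

k = Gd⁴/(8D³N_a) = (78.2×10³)(10.0⁴)/(8·45.0³·24) = 44.696 N/mm
U = ½kδ² = 0.5 × 44.696 × 26.2² = 15341 N·mm = 15.341 J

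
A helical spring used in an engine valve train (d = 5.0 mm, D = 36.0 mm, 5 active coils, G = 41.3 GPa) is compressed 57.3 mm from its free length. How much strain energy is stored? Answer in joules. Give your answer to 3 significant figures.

k = Gd⁴/(8D³N_a) = (41.3×10³)(5.0⁴)/(8·36.0³·5) = 13.831 N/mm
U = ½kδ² = 0.5 × 13.831 × 57.3² = 22706 N·mm = 22.706 J

22.7 J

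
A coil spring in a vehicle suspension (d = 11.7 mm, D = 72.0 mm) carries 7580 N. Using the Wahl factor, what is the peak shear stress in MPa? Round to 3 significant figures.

Spring index C = D/d = 72.0/11.7 = 6.1538
K_W = (4C−1)/(4C−4) + 0.615/C = 23.615/20.615 + 0.0999 = 1.2455
τ₀ = 8FD/(πd³) = 8·7580·72.0/(π·11.7³) = 4.36608e+06/5031.6 = 867.73 MPa
τ_max = K·τ₀ = 1.2455 × 867.73 = 1080.7 MPa

1080 MPa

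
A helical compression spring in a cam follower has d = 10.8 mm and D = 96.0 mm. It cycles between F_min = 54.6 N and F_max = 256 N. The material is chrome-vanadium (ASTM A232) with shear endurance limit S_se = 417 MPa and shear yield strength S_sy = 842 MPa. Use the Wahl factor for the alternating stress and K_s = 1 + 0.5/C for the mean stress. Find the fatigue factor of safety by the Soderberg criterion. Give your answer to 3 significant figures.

C = D/d = 96.0/10.8 = 8.8889; K_W = (4C−1)/(4C−4)+0.615/C = 1.1643; K_s = 1+0.5/C = 1.0562
F_a = (F_max−F_min)/2 = 100.7 N; F_m = (F_max+F_min)/2 = 155.3 N
τ_a = K_W·8F_aD/(πd³) = 1.1643 × 19.542 = 22.752 MPa
τ_m = K_s·8F_mD/(πd³) = 1.0562 × 30.138 = 31.833 MPa
Soderberg: 1/n_f = τ_a/S_se + τ_m/S_sy = 22.752/417 + 31.833/842 = 0.05456 + 0.03781 = 0.092368
n_f = 1/0.092368 = 10.83

10.8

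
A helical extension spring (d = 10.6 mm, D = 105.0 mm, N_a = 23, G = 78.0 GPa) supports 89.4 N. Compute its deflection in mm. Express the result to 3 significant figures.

19.3 mm

k = Gd⁴/(8D³N_a) = (78.0×10³)(10.6⁴)/(8·105.0³·23) = 4.6231 N/mm
δ = F/k = 89.4 / 4.6231 = 19.338 mm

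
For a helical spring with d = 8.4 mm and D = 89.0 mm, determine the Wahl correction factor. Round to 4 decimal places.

C = D/d = 89.0/8.4 = 10.5952
K_W = (4C−1)/(4C−4) + 0.615/C = 41.381/38.381 + 0.0580 = 1.1362

1.1362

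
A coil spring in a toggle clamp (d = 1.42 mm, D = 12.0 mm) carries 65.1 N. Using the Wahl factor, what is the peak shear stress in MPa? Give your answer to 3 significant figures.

Spring index C = D/d = 12.0/1.42 = 8.4507
K_W = (4C−1)/(4C−4) + 0.615/C = 32.803/29.803 + 0.0728 = 1.1734
τ₀ = 8FD/(πd³) = 8·65.1·12.0/(π·1.42³) = 6249.6/8.9953 = 694.76 MPa
τ_max = K·τ₀ = 1.1734 × 694.76 = 815.26 MPa

815 MPa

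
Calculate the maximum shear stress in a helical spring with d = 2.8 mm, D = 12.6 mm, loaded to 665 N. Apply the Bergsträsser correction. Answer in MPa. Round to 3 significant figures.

1300 MPa

Spring index C = D/d = 12.6/2.8 = 4.5000
K_B = (4C+2)/(4C−3) = 20.000/15.000 = 1.3333
τ₀ = 8FD/(πd³) = 8·665·12.6/(π·2.8³) = 67032/68.964 = 971.98 MPa
τ_max = K·τ₀ = 1.3333 × 971.98 = 1296 MPa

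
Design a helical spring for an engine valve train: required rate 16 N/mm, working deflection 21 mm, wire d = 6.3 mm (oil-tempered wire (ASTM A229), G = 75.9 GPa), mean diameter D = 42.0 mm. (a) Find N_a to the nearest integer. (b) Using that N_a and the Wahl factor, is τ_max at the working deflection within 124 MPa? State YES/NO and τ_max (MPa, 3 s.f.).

(a) 13 coils; (b) NO, τ_max = 171 MPa

N_a = Gd⁴/(8D³k) = (75.9×10³)(6.3⁴)/(8·42.0³·16) = 12.61 → N_a = 13
Actual rate k = Gd⁴/(8D³·13) = 15.518 N/mm
Working load F = kδ = 15.518·21 = 325.87 N
C = 42.0/6.3 = 6.6667; K_W = (4C−1)/(4C−4)+0.615/C = 1.2246
τ_max = K_W·8FD/(πd³) = 1.2246·139.38 = 170.69 MPa
τ_max > 124 MPa → exceeds allowable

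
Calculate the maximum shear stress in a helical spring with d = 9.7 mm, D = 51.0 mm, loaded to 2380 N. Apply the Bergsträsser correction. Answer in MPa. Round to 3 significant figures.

433 MPa

Spring index C = D/d = 51.0/9.7 = 5.2577
K_B = (4C+2)/(4C−3) = 23.031/18.031 = 1.2773
τ₀ = 8FD/(πd³) = 8·2380·51.0/(π·9.7³) = 971040/2867.2 = 338.67 MPa
τ_max = K·τ₀ = 1.2773 × 338.67 = 432.58 MPa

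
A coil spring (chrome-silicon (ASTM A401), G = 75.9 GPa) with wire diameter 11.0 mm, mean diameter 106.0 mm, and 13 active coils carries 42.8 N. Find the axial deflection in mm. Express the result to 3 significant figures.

4.77 mm

k = Gd⁴/(8D³N_a) = (75.9×10³)(11.0⁴)/(8·106.0³·13) = 8.9714 N/mm
δ = F/k = 42.8 / 8.9714 = 4.7707 mm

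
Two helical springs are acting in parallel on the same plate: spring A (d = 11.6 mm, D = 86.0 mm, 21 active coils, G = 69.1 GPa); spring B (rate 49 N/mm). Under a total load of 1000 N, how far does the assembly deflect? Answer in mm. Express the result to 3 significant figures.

16.5 mm

k_A = Gd⁴/(8D³N_a) = (69.1×10³)(11.6⁴)/(8·86.0³·21) = 11.709 N/mm
Parallel: k_eq = 11.709 + 49 = 60.709 N/mm
δ = F/k_eq = 1000/60.709 = 16.472 mm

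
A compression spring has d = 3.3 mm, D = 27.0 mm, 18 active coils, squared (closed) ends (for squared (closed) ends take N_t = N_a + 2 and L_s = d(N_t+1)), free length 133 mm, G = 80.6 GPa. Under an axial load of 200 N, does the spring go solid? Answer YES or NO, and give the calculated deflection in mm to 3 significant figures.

k = Gd⁴/(8D³N_a) = (80.6×10³)(3.3⁴)/(8·27.0³·18) = 3.3724 N/mm
N_t = 20; L_s = 3.3·21 = 69.3 mm; δ_solid = L₀ − L_s = 133 − 69.3 = 63.7 mm
δ = F/k = 200/3.3724 = 59.305 mm
δ < δ_solid → spring does not go solid

NO, δ = 59.3 mm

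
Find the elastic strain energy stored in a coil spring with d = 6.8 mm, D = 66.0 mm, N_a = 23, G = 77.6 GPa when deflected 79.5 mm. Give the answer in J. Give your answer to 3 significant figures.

9.91 J

k = Gd⁴/(8D³N_a) = (77.6×10³)(6.8⁴)/(8·66.0³·23) = 3.1365 N/mm
U = ½kδ² = 0.5 × 3.1365 × 79.5² = 9911.8 N·mm = 9.9118 J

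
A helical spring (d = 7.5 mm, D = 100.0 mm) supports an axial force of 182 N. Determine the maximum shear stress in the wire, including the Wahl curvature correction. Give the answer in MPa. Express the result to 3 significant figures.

Spring index C = D/d = 100.0/7.5 = 13.3333
K_W = (4C−1)/(4C−4) + 0.615/C = 52.333/49.333 + 0.0461 = 1.1069
τ₀ = 8FD/(πd³) = 8·182·100.0/(π·7.5³) = 145600/1325.4 = 109.86 MPa
τ_max = K·τ₀ = 1.1069 × 109.86 = 121.6 MPa

122 MPa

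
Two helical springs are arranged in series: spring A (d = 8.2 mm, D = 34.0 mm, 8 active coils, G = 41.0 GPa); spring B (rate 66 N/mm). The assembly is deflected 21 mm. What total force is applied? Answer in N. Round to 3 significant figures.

731 N

k_A = Gd⁴/(8D³N_a) = (41.0×10³)(8.2⁴)/(8·34.0³·8) = 73.692 N/mm
Series: 1/k_eq = 1/73.692 + 1/66 = 0.028721; k_eq = 34.817 N/mm
F = k_eq·δ = 34.817·21 = 731.16 N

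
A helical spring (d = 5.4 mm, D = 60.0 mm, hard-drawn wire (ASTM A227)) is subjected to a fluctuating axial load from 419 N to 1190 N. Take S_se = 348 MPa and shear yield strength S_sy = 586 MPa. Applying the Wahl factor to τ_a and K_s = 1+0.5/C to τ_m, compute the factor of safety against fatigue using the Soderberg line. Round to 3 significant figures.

0.384

C = D/d = 60.0/5.4 = 11.1111; K_W = (4C−1)/(4C−4)+0.615/C = 1.1295; K_s = 1+0.5/C = 1.0450
F_a = (F_max−F_min)/2 = 385.5 N; F_m = (F_max+F_min)/2 = 804.5 N
τ_a = K_W·8F_aD/(πd³) = 1.1295 × 374.05 = 422.5 MPa
τ_m = K_s·8F_mD/(πd³) = 1.0450 × 780.61 = 815.74 MPa
Soderberg: 1/n_f = τ_a/S_se + τ_m/S_sy = 422.5/348 + 815.74/586 = 1.21409 + 1.39205 = 2.6061
n_f = 1/2.6061 = 0.3837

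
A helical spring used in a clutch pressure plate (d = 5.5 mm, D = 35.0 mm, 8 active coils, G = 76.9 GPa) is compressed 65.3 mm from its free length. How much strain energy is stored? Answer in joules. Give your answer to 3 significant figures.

54.7 J

k = Gd⁴/(8D³N_a) = (76.9×10³)(5.5⁴)/(8·35.0³·8) = 25.644 N/mm
U = ½kδ² = 0.5 × 25.644 × 65.3² = 54675 N·mm = 54.675 J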